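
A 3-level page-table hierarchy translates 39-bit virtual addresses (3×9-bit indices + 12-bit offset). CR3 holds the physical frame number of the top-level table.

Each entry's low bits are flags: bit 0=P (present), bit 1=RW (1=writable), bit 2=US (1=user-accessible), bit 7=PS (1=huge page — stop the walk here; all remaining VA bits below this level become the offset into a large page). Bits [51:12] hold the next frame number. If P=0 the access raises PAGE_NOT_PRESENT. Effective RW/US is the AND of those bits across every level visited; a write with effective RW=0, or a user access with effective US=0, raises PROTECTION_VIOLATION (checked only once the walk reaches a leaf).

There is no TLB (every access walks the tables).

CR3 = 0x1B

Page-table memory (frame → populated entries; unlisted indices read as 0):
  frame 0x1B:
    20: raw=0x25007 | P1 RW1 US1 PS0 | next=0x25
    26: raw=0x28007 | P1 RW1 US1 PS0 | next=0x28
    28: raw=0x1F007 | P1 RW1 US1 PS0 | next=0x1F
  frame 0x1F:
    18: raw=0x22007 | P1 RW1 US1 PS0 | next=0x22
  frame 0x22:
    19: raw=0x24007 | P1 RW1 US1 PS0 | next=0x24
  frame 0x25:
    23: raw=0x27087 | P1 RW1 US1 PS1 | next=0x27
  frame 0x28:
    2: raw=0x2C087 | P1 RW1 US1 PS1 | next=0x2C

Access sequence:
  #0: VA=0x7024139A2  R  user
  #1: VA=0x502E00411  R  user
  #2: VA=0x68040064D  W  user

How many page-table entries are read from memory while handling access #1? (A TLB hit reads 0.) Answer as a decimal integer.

Trace:
#0 VA=0x7024139A2 (r,user):
  L0: frame=0x1B idx=28 entry=0x1F007 [P=1 RW=1 US=1 PS=0]
  L1: frame=0x1F idx=18 entry=0x22007 [P=1 RW=1 US=1 PS=0]
  L2: frame=0x22 idx=19 entry=0x24007 [P=1 RW=1 US=1 PS=0]
  ✓ 0x249A2  — 3 lookups
#1 VA=0x502E00411 (r,user):
  L0: frame=0x1B idx=20 entry=0x25007 [P=1 RW=1 US=1 PS=0]
  L1: frame=0x25 idx=23 entry=0x27087 [P=1 RW=1 US=1 PS=1]
  ✓ 0x27411 (huge @L1)  — 2 lookups
#2 VA=0x68040064D (w,user):
  L0: frame=0x1B idx=26 entry=0x28007 [P=1 RW=1 US=1 PS=0]
  L1: frame=0x28 idx=2 entry=0x2C087 [P=1 RW=1 US=1 PS=1]
  ✓ 0x2C64D (huge @L1)  — 2 lookups

Entries read for #1: 2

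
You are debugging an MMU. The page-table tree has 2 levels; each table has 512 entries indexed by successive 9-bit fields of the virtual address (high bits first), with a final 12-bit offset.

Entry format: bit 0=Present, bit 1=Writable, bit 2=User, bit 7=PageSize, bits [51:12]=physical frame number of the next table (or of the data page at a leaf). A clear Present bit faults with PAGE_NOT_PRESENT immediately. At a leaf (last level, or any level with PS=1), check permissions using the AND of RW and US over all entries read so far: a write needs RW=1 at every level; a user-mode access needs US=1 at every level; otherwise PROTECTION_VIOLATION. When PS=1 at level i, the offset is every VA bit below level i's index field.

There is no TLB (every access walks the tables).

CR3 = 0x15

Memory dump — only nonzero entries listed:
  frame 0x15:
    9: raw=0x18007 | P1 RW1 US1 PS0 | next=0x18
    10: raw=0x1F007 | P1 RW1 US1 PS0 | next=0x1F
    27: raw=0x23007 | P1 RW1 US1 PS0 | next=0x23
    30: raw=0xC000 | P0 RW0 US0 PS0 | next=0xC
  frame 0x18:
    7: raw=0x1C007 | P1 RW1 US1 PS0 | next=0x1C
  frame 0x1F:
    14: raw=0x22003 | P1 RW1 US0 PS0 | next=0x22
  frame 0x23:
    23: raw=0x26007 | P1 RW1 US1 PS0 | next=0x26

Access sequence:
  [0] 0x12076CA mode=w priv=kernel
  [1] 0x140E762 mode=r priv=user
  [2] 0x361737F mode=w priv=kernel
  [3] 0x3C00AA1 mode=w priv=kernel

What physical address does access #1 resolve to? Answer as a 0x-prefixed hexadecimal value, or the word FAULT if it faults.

Trace:
#0 VA=0x12076CA (w,kernel):
  L0: frame=0x15 idx=9 entry=0x18007 [P=1 RW=1 US=1 PS=0]
  L1: frame=0x18 idx=7 entry=0x1C007 [P=1 RW=1 US=1 PS=0]
  ⇒ phys 0x1C6CA  [2 reads]
#1 VA=0x140E762 (r,user):
  L0: frame=0x15 idx=10 entry=0x1F007 [P=1 RW=1 US=1 PS=0]
  L1: frame=0x1F idx=14 entry=0x22003 [P=1 RW=1 US=0 PS=0]
  → PROTECTION_VIOLATION  (2 entries read)
#2 VA=0x361737F (w,kernel):
  L0: frame=0x15 idx=27 entry=0x23007 [P=1 RW=1 US=1 PS=0]
  L1: frame=0x23 idx=23 entry=0x26007 [P=1 RW=1 US=1 PS=0]
  ⇒ phys 0x2637F  [2 reads]
#3 VA=0x3C00AA1 (w,kernel):
  L0: frame=0x15 idx=30 entry=0xC000 [P=0 RW=0 US=0 PS=0]
  → PAGE_NOT_PRESENT  (1 entries read)

Access #1 PA: FAULT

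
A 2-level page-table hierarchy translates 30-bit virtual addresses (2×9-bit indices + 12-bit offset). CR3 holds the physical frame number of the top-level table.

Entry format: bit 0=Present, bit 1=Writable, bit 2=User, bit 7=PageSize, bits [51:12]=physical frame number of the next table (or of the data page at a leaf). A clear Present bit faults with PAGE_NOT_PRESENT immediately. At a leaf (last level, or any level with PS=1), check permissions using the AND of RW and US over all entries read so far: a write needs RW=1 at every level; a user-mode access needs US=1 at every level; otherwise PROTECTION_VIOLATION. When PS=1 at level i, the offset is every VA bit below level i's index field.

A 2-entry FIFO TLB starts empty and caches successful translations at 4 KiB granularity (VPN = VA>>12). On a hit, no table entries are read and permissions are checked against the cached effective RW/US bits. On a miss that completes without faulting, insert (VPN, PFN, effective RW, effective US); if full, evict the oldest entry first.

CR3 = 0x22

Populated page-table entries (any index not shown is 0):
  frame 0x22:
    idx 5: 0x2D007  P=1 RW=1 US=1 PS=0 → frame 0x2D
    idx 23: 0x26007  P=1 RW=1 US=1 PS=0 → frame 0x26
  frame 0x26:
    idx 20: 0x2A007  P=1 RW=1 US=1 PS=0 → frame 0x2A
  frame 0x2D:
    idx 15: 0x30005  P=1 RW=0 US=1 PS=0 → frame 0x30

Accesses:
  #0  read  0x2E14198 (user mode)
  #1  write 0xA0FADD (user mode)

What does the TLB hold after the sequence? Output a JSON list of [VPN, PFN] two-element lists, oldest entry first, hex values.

Trace:
#0 VA=0x2E14198 (r,user):
  [0] read 0x22 idx=23: raw=0x26007 flags P=1 W=1 U=1 S=0
  [1] read 0x26 idx=20: raw=0x2A007 flags P=1 W=1 U=1 S=0
  → PA=0x2A198  (2 entries read)
#1 VA=0xA0FADD (w,user):
  [0] read 0x22 idx=5: raw=0x2D007 flags P=1 W=1 U=1 S=0
  [1] read 0x2D idx=15: raw=0x30005 flags P=1 W=0 U=1 S=0
  → PROTECTION_VIOLATION  (2 entries read)

TLB: [["0x2E14", "0x2A"]]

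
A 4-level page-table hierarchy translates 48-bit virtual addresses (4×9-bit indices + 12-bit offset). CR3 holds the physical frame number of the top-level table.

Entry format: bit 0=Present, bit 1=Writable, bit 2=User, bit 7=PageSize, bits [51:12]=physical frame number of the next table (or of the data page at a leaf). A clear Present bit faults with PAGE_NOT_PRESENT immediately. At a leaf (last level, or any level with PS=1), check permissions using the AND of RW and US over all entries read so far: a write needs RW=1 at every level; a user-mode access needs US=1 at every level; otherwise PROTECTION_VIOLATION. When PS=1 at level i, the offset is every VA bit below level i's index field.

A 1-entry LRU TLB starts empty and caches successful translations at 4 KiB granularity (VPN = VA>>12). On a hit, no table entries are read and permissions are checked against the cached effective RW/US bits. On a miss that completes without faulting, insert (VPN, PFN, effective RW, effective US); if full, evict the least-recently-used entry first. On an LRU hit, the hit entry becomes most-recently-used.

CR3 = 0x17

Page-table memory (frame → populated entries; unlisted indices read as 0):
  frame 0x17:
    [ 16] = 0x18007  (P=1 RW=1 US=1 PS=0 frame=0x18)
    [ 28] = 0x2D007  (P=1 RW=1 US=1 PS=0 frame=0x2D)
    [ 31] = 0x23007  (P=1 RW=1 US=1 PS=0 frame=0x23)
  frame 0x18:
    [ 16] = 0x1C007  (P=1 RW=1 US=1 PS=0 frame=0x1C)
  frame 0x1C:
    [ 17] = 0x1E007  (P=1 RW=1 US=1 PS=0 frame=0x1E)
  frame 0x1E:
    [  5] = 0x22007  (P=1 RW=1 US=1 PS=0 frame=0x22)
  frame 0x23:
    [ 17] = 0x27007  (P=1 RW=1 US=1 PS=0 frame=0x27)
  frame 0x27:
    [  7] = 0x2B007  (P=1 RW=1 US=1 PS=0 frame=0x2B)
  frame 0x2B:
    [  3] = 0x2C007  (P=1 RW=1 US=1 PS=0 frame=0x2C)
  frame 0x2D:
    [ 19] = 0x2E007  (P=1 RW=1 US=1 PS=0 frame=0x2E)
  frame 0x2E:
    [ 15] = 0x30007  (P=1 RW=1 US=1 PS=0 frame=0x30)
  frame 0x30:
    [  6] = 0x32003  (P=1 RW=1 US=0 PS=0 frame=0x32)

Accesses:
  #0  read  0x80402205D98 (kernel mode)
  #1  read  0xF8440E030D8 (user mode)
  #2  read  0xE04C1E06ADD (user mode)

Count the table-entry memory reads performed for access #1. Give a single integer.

Per-access translation:
#0 VA=0x80402205D98 (r,kernel):
  lvl0: tbl 0x17, slot 16 ⇒ 0x18007 (P1/RW1/US1/PS0)
  lvl1: tbl 0x18, slot 16 ⇒ 0x1C007 (P1/RW1/US1/PS0)
  lvl2: tbl 0x1C, slot 17 ⇒ 0x1E007 (P1/RW1/US1/PS0)
  lvl3: tbl 0x1E, slot 5 ⇒ 0x22007 (P1/RW1/US1/PS0)
  → PA=0x22D98  (4 entries read)
#1 VA=0xF8440E030D8 (r,user):
  lvl0: tbl 0x17, slot 31 ⇒ 0x23007 (P1/RW1/US1/PS0)
  lvl1: tbl 0x23, slot 17 ⇒ 0x27007 (P1/RW1/US1/PS0)
  lvl2: tbl 0x27, slot 7 ⇒ 0x2B007 (P1/RW1/US1/PS0)
  lvl3: tbl 0x2B, slot 3 ⇒ 0x2C007 (P1/RW1/US1/PS0)
  → PA=0x2C0D8  (4 entries read)
#2 VA=0xE04C1E06ADD (r,user):
  lvl0: tbl 0x17, slot 28 ⇒ 0x2D007 (P1/RW1/US1/PS0)
  lvl1: tbl 0x2D, slot 19 ⇒ 0x2E007 (P1/RW1/US1/PS0)
  lvl2: tbl 0x2E, slot 15 ⇒ 0x30007 (P1/RW1/US1/PS0)
  lvl3: tbl 0x30, slot 6 ⇒ 0x32003 (P1/RW1/US0/PS0)
  ⇒ fault: PROTECTION_VIOLATION  — 4 lookups

Entries read for #1: 4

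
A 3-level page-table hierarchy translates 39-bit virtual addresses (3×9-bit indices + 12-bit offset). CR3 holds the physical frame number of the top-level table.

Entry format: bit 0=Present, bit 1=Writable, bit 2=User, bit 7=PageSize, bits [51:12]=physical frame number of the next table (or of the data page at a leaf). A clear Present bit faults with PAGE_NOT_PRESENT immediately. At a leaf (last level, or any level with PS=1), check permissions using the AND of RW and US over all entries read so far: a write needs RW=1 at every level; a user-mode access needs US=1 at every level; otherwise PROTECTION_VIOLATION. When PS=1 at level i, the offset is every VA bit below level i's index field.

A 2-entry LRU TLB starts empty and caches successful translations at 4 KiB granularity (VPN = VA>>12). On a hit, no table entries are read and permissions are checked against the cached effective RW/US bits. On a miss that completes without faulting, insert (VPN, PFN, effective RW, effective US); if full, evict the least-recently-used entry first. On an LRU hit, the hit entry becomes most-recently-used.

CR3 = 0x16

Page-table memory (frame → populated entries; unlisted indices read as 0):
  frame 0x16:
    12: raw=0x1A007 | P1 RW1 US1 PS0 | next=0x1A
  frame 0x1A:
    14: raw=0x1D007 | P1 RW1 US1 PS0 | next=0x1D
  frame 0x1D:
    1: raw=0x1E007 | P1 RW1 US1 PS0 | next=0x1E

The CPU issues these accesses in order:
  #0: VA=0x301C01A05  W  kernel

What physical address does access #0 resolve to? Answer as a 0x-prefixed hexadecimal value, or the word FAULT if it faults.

Per-access translation:
#0 VA=0x301C01A05 (w,kernel):
  L0 @0x16[12] → 0x1A007  P=1,RW=1,US=1,PS=0
  L1 @0x1A[14] → 0x1D007  P=1,RW=1,US=1,PS=0
  L2 @0x1D[1] → 0x1E007  P=1,RW=1,US=1,PS=0
  ⇒ phys 0x1EA05  [3 reads]

Access #0 PA: 0x1EA05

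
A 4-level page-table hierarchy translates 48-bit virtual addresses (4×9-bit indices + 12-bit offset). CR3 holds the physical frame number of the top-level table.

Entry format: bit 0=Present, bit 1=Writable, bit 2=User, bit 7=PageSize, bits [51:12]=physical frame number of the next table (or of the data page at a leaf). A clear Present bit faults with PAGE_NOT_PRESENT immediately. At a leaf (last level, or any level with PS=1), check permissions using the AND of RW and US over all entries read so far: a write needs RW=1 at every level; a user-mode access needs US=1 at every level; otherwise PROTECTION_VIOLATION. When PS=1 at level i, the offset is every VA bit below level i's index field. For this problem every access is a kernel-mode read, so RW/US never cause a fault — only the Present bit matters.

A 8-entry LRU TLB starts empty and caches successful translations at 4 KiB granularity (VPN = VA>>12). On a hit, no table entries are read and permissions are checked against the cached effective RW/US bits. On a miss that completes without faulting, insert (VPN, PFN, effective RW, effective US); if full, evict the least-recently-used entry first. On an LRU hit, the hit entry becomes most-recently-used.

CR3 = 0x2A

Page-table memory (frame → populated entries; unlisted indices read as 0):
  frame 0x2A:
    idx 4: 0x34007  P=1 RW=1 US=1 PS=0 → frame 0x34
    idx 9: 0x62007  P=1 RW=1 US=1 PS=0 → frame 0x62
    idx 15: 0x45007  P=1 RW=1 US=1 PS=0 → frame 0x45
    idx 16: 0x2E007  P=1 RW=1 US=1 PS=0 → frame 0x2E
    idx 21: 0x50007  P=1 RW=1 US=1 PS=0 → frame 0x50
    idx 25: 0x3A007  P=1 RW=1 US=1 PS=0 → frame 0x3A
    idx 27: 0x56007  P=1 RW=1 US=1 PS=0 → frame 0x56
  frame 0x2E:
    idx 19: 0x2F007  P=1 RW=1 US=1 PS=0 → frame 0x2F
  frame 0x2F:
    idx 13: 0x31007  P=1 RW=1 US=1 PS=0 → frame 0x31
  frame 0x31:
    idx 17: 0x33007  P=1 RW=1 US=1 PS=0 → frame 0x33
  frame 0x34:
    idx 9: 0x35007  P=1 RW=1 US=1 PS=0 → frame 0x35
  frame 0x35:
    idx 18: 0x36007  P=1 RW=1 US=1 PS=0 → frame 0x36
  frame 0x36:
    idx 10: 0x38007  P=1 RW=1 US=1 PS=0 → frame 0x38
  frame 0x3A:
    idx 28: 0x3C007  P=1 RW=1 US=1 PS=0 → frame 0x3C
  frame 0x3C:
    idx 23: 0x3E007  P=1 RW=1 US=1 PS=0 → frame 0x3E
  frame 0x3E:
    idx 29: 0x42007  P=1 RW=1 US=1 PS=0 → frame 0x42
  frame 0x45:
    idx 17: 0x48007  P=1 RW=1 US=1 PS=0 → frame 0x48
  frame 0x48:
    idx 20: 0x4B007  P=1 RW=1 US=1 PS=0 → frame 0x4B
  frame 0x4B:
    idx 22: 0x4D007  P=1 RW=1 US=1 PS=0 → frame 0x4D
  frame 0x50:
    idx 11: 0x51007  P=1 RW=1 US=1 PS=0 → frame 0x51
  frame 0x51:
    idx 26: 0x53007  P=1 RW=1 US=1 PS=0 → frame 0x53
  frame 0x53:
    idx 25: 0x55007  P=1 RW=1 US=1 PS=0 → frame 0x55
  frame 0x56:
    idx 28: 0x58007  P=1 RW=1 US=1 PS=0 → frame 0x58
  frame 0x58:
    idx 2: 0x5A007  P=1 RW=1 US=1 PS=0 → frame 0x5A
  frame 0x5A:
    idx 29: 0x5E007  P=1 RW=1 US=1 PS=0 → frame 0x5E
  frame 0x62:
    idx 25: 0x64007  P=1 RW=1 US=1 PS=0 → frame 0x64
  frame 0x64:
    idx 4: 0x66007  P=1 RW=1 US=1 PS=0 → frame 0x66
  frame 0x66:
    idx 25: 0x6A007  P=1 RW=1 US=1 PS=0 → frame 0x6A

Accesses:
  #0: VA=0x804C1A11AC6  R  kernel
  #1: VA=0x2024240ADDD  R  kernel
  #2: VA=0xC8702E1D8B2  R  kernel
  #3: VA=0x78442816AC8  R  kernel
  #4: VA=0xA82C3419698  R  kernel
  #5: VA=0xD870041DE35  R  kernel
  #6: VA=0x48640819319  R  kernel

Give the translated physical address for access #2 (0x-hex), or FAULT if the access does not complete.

Walk each access:
#0 VA=0x804C1A11AC6 (r,kernel):
  lvl0: tbl 0x2A, slot 16 ⇒ 0x2E007 (P1/RW1/US1/PS0)
  lvl1: tbl 0x2E, slot 19 ⇒ 0x2F007 (P1/RW1/US1/PS0)
  lvl2: tbl 0x2F, slot 13 ⇒ 0x31007 (P1/RW1/US1/PS0)
  lvl3: tbl 0x31, slot 17 ⇒ 0x33007 (P1/RW1/US1/PS0)
  → PA=0x33AC6  (4 entries read)
#1 VA=0x2024240ADDD (r,kernel):
  lvl0: tbl 0x2A, slot 4 ⇒ 0x34007 (P1/RW1/US1/PS0)
  lvl1: tbl 0x34, slot 9 ⇒ 0x35007 (P1/RW1/US1/PS0)
  lvl2: tbl 0x35, slot 18 ⇒ 0x36007 (P1/RW1/US1/PS0)
  lvl3: tbl 0x36, slot 10 ⇒ 0x38007 (P1/RW1/US1/PS0)
  → PA=0x38DDD  (4 entries read)
#2 VA=0xC8702E1D8B2 (r,kernel):
  lvl0: tbl 0x2A, slot 25 ⇒ 0x3A007 (P1/RW1/US1/PS0)
  lvl1: tbl 0x3A, slot 28 ⇒ 0x3C007 (P1/RW1/US1/PS0)
  lvl2: tbl 0x3C, slot 23 ⇒ 0x3E007 (P1/RW1/US1/PS0)
  lvl3: tbl 0x3E, slot 29 ⇒ 0x42007 (P1/RW1/US1/PS0)
  → PA=0x428B2  (4 entries read)
#3 VA=0x78442816AC8 (r,kernel):
  lvl0: tbl 0x2A, slot 15 ⇒ 0x45007 (P1/RW1/US1/PS0)
  lvl1: tbl 0x45, slot 17 ⇒ 0x48007 (P1/RW1/US1/PS0)
  lvl2: tbl 0x48, slot 20 ⇒ 0x4B007 (P1/RW1/US1/PS0)
  lvl3: tbl 0x4B, slot 22 ⇒ 0x4D007 (P1/RW1/US1/PS0)
  → PA=0x4DAC8  (4 entries read)
#4 VA=0xA82C3419698 (r,kernel):
  lvl0: tbl 0x2A, slot 21 ⇒ 0x50007 (P1/RW1/US1/PS0)
  lvl1: tbl 0x50, slot 11 ⇒ 0x51007 (P1/RW1/US1/PS0)
  lvl2: tbl 0x51, slot 26 ⇒ 0x53007 (P1/RW1/US1/PS0)
  lvl3: tbl 0x53, slot 25 ⇒ 0x55007 (P1/RW1/US1/PS0)
  → PA=0x55698  (4 entries read)
#5 VA=0xD870041DE35 (r,kernel):
  lvl0: tbl 0x2A, slot 27 ⇒ 0x56007 (P1/RW1/US1/PS0)
  lvl1: tbl 0x56, slot 28 ⇒ 0x58007 (P1/RW1/US1/PS0)
  lvl2: tbl 0x58, slot 2 ⇒ 0x5A007 (P1/RW1/US1/PS0)
  lvl3: tbl 0x5A, slot 29 ⇒ 0x5E007 (P1/RW1/US1/PS0)
  → PA=0x5EE35  (4 entries read)
#6 VA=0x48640819319 (r,kernel):
  lvl0: tbl 0x2A, slot 9 ⇒ 0x62007 (P1/RW1/US1/PS0)
  lvl1: tbl 0x62, slot 25 ⇒ 0x64007 (P1/RW1/US1/PS0)
  lvl2: tbl 0x64, slot 4 ⇒ 0x66007 (P1/RW1/US1/PS0)
  lvl3: tbl 0x66, slot 25 ⇒ 0x6A007 (P1/RW1/US1/PS0)
  → PA=0x6A319  (4 entries read)

Access #2 PA: 0x428B2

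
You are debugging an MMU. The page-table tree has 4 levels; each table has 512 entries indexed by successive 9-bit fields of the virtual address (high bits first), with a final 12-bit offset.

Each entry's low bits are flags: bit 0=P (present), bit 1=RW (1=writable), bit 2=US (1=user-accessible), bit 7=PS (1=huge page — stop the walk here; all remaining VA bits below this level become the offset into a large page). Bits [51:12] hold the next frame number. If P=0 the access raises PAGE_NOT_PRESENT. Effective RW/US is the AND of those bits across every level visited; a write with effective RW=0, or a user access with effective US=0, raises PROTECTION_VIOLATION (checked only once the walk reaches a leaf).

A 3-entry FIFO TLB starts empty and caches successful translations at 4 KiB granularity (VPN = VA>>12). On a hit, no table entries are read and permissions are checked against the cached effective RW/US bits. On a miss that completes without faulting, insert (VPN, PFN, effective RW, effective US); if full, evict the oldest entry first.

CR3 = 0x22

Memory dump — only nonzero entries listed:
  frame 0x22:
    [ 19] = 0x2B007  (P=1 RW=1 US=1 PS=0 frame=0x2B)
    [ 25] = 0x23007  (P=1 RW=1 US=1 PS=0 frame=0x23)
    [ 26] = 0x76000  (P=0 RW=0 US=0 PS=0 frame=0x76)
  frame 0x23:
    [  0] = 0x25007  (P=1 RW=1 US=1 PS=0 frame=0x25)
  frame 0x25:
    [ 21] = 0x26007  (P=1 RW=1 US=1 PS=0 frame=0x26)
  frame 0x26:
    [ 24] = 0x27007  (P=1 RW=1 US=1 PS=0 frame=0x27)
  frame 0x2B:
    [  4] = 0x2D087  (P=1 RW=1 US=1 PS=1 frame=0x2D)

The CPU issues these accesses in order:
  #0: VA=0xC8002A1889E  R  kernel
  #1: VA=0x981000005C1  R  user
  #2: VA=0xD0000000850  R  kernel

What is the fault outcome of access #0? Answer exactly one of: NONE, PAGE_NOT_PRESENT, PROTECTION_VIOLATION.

Walk each access:
#0 VA=0xC8002A1889E (r,kernel):
  L0: frame=0x22 idx=25 entry=0x23007 [P=1 RW=1 US=1 PS=0]
  L1: frame=0x23 idx=0 entry=0x25007 [P=1 RW=1 US=1 PS=0]
  L2: frame=0x25 idx=21 entry=0x26007 [P=1 RW=1 US=1 PS=0]
  L3: frame=0x26 idx=24 entry=0x27007 [P=1 RW=1 US=1 PS=0]
  → PA=0x2789E  (4 entries read)
#1 VA=0x981000005C1 (r,user):
  L0: frame=0x22 idx=19 entry=0x2B007 [P=1 RW=1 US=1 PS=0]
  L1: frame=0x2B idx=4 entry=0x2D087 [P=1 RW=1 US=1 PS=1]
  → PA=0x2D5C1 (huge @L1)  (2 entries read)
#2 VA=0xD0000000850 (r,kernel):
  L0: frame=0x22 idx=26 entry=0x76000 [P=0 RW=0 US=0 PS=0]
  ⇒ fault: PAGE_NOT_PRESENT  — 1 lookups

Access #0 fault: NONE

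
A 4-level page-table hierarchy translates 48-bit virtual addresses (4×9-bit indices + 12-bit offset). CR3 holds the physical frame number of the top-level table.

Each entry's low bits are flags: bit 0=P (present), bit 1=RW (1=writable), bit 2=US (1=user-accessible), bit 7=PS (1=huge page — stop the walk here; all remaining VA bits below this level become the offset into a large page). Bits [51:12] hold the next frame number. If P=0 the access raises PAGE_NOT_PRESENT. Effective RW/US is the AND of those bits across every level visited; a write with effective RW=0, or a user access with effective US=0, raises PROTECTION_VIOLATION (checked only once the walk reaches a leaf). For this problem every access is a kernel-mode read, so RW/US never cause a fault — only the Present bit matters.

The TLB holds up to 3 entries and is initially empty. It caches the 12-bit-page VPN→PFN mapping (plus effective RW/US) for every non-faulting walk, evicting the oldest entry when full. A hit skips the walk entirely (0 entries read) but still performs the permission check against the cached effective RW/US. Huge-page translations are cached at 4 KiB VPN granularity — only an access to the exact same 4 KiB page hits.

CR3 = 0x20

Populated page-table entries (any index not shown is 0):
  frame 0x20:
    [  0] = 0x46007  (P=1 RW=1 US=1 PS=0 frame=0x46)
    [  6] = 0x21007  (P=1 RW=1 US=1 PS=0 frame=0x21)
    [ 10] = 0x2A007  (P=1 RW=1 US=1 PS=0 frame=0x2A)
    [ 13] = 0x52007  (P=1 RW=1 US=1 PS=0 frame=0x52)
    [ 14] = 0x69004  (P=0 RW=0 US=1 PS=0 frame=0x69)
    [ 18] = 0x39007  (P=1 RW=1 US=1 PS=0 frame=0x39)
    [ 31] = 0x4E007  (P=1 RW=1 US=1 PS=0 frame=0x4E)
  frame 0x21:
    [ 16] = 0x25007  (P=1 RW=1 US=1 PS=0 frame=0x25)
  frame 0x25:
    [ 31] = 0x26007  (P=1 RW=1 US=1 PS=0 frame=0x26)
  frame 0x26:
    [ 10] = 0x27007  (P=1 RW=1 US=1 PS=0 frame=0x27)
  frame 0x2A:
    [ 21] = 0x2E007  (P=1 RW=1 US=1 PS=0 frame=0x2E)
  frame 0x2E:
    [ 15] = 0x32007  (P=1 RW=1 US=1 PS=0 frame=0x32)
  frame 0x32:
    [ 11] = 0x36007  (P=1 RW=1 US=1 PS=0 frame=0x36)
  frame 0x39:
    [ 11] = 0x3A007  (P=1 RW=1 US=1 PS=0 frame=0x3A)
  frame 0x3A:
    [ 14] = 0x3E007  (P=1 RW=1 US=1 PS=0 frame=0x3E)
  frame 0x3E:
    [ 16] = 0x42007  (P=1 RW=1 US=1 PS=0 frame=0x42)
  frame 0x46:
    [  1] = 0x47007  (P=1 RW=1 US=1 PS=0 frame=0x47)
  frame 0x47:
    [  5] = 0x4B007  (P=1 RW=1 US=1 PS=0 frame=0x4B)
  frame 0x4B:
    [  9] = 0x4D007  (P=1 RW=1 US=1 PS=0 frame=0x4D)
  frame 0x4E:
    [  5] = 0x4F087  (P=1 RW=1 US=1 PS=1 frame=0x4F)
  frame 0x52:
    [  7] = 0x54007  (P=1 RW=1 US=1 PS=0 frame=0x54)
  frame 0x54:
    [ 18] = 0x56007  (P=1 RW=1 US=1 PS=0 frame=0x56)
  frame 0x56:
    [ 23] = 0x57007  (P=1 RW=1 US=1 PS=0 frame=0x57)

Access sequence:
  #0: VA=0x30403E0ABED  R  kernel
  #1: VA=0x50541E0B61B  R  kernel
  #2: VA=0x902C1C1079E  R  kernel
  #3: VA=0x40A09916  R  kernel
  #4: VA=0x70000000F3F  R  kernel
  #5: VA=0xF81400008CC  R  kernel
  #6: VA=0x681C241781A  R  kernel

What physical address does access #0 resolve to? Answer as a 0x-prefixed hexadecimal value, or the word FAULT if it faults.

Per-access translation:
#0 VA=0x30403E0ABED (r,kernel):
  lvl0: tbl 0x20, slot 6 ⇒ 0x21007 (P1/RW1/US1/PS0)
  lvl1: tbl 0x21, slot 16 ⇒ 0x25007 (P1/RW1/US1/PS0)
  lvl2: tbl 0x25, slot 31 ⇒ 0x26007 (P1/RW1/US1/PS0)
  lvl3: tbl 0x26, slot 10 ⇒ 0x27007 (P1/RW1/US1/PS0)
  ⇒ phys 0x27BED  [4 reads]
#1 VA=0x50541E0B61B (r,kernel):
  lvl0: tbl 0x20, slot 10 ⇒ 0x2A007 (P1/RW1/US1/PS0)
  lvl1: tbl 0x2A, slot 21 ⇒ 0x2E007 (P1/RW1/US1/PS0)
  lvl2: tbl 0x2E, slot 15 ⇒ 0x32007 (P1/RW1/US1/PS0)
  lvl3: tbl 0x32, slot 11 ⇒ 0x36007 (P1/RW1/US1/PS0)
  ⇒ phys 0x3661B  [4 reads]
#2 VA=0x902C1C1079E (r,kernel):
  lvl0: tbl 0x20, slot 18 ⇒ 0x39007 (P1/RW1/US1/PS0)
  lvl1: tbl 0x39, slot 11 ⇒ 0x3A007 (P1/RW1/US1/PS0)
  lvl2: tbl 0x3A, slot 14 ⇒ 0x3E007 (P1/RW1/US1/PS0)
  lvl3: tbl 0x3E, slot 16 ⇒ 0x42007 (P1/RW1/US1/PS0)
  ⇒ phys 0x4279E  [4 reads]
#3 VA=0x40A09916 (r,kernel):
  lvl0: tbl 0x20, slot 0 ⇒ 0x46007 (P1/RW1/US1/PS0)
  lvl1: tbl 0x46, slot 1 ⇒ 0x47007 (P1/RW1/US1/PS0)
  lvl2: tbl 0x47, slot 5 ⇒ 0x4B007 (P1/RW1/US1/PS0)
  lvl3: tbl 0x4B, slot 9 ⇒ 0x4D007 (P1/RW1/US1/PS0)
  ⇒ phys 0x4D916  [4 reads]
#4 VA=0x70000000F3F (r,kernel):
  lvl0: tbl 0x20, slot 14 ⇒ 0x69004 (P0/RW0/US1/PS0)
  → PAGE_NOT_PRESENT  (1 entries read)
#5 VA=0xF81400008CC (r,kernel):
  lvl0: tbl 0x20, slot 31 ⇒ 0x4E007 (P1/RW1/US1/PS0)
  lvl1: tbl 0x4E, slot 5 ⇒ 0x4F087 (P1/RW1/US1/PS1)
  ⇒ phys 0x4F8CC (huge @L1)  [2 reads]
#6 VA=0x681C241781A (r,kernel):
  lvl0: tbl 0x20, slot 13 ⇒ 0x52007 (P1/RW1/US1/PS0)
  lvl1: tbl 0x52, slot 7 ⇒ 0x54007 (P1/RW1/US1/PS0)
  lvl2: tbl 0x54, slot 18 ⇒ 0x56007 (P1/RW1/US1/PS0)
  lvl3: tbl 0x56, slot 23 ⇒ 0x57007 (P1/RW1/US1/PS0)
  ⇒ phys 0x5781A  [4 reads]

Access #0 PA: 0x27BED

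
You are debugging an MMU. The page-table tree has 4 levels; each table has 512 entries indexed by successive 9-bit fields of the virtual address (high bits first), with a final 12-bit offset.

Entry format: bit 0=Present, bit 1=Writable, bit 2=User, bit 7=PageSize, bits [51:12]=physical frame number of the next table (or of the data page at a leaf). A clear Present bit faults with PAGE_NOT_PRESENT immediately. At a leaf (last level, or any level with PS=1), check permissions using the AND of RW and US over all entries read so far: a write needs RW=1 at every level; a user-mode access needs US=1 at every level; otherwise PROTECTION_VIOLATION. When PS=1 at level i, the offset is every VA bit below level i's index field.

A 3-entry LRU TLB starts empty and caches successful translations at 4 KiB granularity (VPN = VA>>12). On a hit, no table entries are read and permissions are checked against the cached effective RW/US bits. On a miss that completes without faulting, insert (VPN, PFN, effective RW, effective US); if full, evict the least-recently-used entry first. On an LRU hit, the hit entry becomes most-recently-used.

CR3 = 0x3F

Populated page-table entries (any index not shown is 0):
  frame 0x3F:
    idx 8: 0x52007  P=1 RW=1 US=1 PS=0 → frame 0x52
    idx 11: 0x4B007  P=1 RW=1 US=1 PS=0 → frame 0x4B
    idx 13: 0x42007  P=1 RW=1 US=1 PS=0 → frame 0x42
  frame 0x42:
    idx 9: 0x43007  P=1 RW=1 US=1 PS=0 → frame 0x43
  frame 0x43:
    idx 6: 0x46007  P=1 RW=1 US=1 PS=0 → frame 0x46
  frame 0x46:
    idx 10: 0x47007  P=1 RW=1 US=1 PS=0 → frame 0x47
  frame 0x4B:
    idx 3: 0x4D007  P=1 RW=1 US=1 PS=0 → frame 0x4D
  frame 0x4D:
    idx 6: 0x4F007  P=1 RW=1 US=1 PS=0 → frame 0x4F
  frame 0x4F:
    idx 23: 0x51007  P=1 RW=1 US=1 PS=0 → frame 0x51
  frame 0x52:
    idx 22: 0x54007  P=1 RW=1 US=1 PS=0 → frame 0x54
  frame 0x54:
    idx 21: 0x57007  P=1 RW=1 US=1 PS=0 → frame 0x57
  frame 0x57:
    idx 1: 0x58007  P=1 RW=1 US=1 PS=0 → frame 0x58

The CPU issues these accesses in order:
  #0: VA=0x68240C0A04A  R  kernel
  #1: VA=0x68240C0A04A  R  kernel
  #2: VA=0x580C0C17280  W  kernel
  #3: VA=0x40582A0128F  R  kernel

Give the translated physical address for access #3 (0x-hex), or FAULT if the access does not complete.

Per-access translation:
#0 VA=0x68240C0A04A (r,kernel):
  L0 @0x3F[13] → 0x42007  P=1,RW=1,US=1,PS=0
  L1 @0x42[9] → 0x43007  P=1,RW=1,US=1,PS=0
  L2 @0x43[6] → 0x46007  P=1,RW=1,US=1,PS=0
  L3 @0x46[10] → 0x47007  P=1,RW=1,US=1,PS=0
  → PA=0x4704A  (4 entries read)
#1 VA=0x68240C0A04A (r,kernel):
  TLB hit vpn=0x68240C0A → PA=0x4704A
#2 VA=0x580C0C17280 (w,kernel):
  L0 @0x3F[11] → 0x4B007  P=1,RW=1,US=1,PS=0
  L1 @0x4B[3] → 0x4D007  P=1,RW=1,US=1,PS=0
  L2 @0x4D[6] → 0x4F007  P=1,RW=1,US=1,PS=0
  L3 @0x4F[23] → 0x51007  P=1,RW=1,US=1,PS=0
  → PA=0x51280  (4 entries read)
#3 VA=0x40582A0128F (r,kernel):
  L0 @0x3F[8] → 0x52007  P=1,RW=1,US=1,PS=0
  L1 @0x52[22] → 0x54007  P=1,RW=1,US=1,PS=0
  L2 @0x54[21] → 0x57007  P=1,RW=1,US=1,PS=0
  L3 @0x57[1] → 0x58007  P=1,RW=1,US=1,PS=0
  → PA=0x5828F  (4 entries read)

Access #3 PA: 0x5828F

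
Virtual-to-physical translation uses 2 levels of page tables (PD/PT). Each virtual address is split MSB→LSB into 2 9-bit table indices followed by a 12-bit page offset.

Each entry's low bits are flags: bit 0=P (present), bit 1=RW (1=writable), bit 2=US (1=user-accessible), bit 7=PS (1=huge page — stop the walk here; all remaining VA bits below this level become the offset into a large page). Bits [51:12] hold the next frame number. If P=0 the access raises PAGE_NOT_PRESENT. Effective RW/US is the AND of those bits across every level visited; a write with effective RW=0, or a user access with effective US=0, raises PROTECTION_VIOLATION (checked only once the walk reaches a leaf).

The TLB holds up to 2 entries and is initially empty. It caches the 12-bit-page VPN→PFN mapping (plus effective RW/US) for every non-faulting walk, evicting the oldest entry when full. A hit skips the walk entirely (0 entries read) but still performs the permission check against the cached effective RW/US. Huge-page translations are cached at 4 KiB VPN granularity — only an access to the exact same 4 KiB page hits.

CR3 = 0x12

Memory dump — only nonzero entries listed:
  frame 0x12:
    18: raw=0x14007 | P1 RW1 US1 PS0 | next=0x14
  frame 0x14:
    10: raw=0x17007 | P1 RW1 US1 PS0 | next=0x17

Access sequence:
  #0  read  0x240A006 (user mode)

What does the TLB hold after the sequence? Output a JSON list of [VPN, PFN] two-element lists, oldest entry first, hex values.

Per-access translation:
#0 VA=0x240A006 (r,user):
  [0] read 0x12 idx=18: raw=0x14007 flags P=1 W=1 U=1 S=0
  [1] read 0x14 idx=10: raw=0x17007 flags P=1 W=1 U=1 S=0
  ✓ 0x17006  — 2 lookups

TLB: [["0x240A", "0x17"]]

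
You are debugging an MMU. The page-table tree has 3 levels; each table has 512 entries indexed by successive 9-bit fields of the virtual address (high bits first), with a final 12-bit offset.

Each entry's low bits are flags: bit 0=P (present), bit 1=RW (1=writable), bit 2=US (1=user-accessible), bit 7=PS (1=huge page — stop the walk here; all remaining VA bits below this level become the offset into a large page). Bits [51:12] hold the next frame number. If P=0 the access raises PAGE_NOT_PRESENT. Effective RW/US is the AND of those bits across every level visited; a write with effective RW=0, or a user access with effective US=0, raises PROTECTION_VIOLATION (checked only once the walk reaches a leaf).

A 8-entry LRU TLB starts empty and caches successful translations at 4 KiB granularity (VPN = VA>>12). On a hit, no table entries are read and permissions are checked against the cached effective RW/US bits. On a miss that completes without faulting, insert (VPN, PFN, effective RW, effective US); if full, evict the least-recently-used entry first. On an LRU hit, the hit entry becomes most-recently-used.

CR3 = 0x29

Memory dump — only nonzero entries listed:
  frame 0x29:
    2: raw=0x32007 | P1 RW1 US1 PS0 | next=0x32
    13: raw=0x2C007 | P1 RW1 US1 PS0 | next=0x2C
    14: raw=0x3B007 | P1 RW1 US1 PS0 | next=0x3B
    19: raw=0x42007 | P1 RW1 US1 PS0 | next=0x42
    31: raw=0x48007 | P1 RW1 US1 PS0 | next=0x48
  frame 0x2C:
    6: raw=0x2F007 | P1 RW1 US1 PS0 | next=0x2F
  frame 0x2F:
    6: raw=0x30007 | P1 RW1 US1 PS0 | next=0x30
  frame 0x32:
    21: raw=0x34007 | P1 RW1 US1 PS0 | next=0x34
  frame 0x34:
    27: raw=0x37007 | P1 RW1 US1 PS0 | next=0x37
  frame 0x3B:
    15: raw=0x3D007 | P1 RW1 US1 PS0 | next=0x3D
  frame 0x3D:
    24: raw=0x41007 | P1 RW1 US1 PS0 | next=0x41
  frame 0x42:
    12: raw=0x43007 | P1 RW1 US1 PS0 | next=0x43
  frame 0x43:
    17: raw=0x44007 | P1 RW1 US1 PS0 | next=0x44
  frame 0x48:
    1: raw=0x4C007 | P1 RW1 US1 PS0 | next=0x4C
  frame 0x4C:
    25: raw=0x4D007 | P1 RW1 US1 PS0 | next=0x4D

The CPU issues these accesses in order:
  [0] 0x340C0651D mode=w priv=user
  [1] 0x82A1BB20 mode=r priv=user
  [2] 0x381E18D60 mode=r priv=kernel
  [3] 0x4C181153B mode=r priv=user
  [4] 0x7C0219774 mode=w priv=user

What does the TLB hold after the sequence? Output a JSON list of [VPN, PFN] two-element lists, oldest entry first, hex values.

Walk each access:
#0 VA=0x340C0651D (w,user):
  L0: frame=0x29 idx=13 entry=0x2C007 [P=1 RW=1 US=1 PS=0]
  L1: frame=0x2C idx=6 entry=0x2F007 [P=1 RW=1 US=1 PS=0]
  L2: frame=0x2F idx=6 entry=0x30007 [P=1 RW=1 US=1 PS=0]
  ✓ 0x3051D  — 3 lookups
#1 VA=0x82A1BB20 (r,user):
  L0: frame=0x29 idx=2 entry=0x32007 [P=1 RW=1 US=1 PS=0]
  L1: frame=0x32 idx=21 entry=0x34007 [P=1 RW=1 US=1 PS=0]
  L2: frame=0x34 idx=27 entry=0x37007 [P=1 RW=1 US=1 PS=0]
  ✓ 0x37B20  — 3 lookups
#2 VA=0x381E18D60 (r,kernel):
  L0: frame=0x29 idx=14 entry=0x3B007 [P=1 RW=1 US=1 PS=0]
  L1: frame=0x3B idx=15 entry=0x3D007 [P=1 RW=1 US=1 PS=0]
  L2: frame=0x3D idx=24 entry=0x41007 [P=1 RW=1 US=1 PS=0]
  ✓ 0x41D60  — 3 lookups
#3 VA=0x4C181153B (r,user):
  L0: frame=0x29 idx=19 entry=0x42007 [P=1 RW=1 US=1 PS=0]
  L1: frame=0x42 idx=12 entry=0x43007 [P=1 RW=1 US=1 PS=0]
  L2: frame=0x43 idx=17 entry=0x44007 [P=1 RW=1 US=1 PS=0]
  ✓ 0x4453B  — 3 lookups
#4 VA=0x7C0219774 (w,user):
  L0: frame=0x29 idx=31 entry=0x48007 [P=1 RW=1 US=1 PS=0]
  L1: frame=0x48 idx=1 entry=0x4C007 [P=1 RW=1 US=1 PS=0]
  L2: frame=0x4C idx=25 entry=0x4D007 [P=1 RW=1 US=1 PS=0]
  ✓ 0x4D774  — 3 lookups

TLB: [["0x340C06", "0x30"], ["0x82A1B", "0x37"], ["0x381E18", "0x41"], ["0x4C1811", "0x44"], ["0x7C0219", "0x4D"]]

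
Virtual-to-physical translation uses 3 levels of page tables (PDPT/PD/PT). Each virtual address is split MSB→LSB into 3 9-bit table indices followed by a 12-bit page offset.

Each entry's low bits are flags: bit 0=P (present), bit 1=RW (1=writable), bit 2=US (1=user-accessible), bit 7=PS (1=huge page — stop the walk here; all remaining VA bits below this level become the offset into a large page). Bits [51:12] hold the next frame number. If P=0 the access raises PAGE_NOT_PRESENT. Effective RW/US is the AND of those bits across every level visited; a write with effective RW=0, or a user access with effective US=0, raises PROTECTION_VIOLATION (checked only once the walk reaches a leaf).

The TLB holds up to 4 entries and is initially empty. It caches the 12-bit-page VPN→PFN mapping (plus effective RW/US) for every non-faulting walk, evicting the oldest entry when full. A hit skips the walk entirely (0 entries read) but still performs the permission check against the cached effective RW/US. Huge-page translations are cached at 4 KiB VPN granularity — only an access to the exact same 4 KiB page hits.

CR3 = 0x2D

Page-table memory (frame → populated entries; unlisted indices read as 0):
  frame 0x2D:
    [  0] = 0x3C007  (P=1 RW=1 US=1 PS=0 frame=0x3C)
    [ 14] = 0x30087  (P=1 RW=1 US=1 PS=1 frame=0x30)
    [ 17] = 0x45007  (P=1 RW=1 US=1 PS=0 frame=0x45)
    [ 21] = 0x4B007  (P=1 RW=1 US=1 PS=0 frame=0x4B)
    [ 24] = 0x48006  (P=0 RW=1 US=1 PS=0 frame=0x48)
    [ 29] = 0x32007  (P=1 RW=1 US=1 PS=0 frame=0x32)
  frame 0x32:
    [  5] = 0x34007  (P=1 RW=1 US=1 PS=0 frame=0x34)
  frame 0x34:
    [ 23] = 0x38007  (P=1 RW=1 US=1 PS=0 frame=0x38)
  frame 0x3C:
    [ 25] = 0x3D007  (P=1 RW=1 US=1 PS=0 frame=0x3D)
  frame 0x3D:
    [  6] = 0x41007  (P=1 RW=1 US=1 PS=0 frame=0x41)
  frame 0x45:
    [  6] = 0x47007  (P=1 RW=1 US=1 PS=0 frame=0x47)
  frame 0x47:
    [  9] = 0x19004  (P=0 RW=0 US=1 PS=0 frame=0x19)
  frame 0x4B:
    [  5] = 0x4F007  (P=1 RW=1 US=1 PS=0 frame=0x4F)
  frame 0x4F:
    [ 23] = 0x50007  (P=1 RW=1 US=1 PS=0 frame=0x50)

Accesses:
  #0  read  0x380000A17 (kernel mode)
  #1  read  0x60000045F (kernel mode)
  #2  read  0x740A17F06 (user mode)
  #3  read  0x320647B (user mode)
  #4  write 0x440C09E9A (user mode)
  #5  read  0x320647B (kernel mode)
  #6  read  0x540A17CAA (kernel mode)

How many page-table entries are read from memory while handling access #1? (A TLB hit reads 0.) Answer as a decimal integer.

Walk each access:
#0 VA=0x380000A17 (r,kernel):
  [0] read 0x2D idx=14: raw=0x30087 flags P=1 W=1 U=1 S=1
  ⇒ phys 0x30A17 (huge @L0)  [1 reads]
#1 VA=0x60000045F (r,kernel):
  [0] read 0x2D idx=24: raw=0x48006 flags P=0 W=1 U=1 S=0
  ✗ PAGE_NOT_PRESENT  [1 reads]
#2 VA=0x740A17F06 (r,user):
  [0] read 0x2D idx=29: raw=0x32007 flags P=1 W=1 U=1 S=0
  [1] read 0x32 idx=5: raw=0x34007 flags P=1 W=1 U=1 S=0
  [2] read 0x34 idx=23: raw=0x38007 flags P=1 W=1 U=1 S=0
  ⇒ phys 0x38F06  [3 reads]
#3 VA=0x320647B (r,user):
  [0] read 0x2D idx=0: raw=0x3C007 flags P=1 W=1 U=1 S=0
  [1] read 0x3C idx=25: raw=0x3D007 flags P=1 W=1 U=1 S=0
  [2] read 0x3D idx=6: raw=0x41007 flags P=1 W=1 U=1 S=0
  ⇒ phys 0x4147B  [3 reads]
#4 VA=0x440C09E9A (w,user):
  [0] read 0x2D idx=17: raw=0x45007 flags P=1 W=1 U=1 S=0
  [1] read 0x45 idx=6: raw=0x47007 flags P=1 W=1 U=1 S=0
  [2] read 0x47 idx=9: raw=0x19004 flags P=0 W=0 U=1 S=0
  ✗ PAGE_NOT_PRESENT  [3 reads]
#5 VA=0x320647B (r,kernel):
  TLB hit vpn=0x3206 → PA=0x4147B
#6 VA=0x540A17CAA (r,kernel):
  [0] read 0x2D idx=21: raw=0x4B007 flags P=1 W=1 U=1 S=0
  [1] read 0x4B idx=5: raw=0x4F007 flags P=1 W=1 U=1 S=0
  [2] read 0x4F idx=23: raw=0x50007 flags P=1 W=1 U=1 S=0
  ⇒ phys 0x50CAA  [3 reads]

Entries read for #1: 1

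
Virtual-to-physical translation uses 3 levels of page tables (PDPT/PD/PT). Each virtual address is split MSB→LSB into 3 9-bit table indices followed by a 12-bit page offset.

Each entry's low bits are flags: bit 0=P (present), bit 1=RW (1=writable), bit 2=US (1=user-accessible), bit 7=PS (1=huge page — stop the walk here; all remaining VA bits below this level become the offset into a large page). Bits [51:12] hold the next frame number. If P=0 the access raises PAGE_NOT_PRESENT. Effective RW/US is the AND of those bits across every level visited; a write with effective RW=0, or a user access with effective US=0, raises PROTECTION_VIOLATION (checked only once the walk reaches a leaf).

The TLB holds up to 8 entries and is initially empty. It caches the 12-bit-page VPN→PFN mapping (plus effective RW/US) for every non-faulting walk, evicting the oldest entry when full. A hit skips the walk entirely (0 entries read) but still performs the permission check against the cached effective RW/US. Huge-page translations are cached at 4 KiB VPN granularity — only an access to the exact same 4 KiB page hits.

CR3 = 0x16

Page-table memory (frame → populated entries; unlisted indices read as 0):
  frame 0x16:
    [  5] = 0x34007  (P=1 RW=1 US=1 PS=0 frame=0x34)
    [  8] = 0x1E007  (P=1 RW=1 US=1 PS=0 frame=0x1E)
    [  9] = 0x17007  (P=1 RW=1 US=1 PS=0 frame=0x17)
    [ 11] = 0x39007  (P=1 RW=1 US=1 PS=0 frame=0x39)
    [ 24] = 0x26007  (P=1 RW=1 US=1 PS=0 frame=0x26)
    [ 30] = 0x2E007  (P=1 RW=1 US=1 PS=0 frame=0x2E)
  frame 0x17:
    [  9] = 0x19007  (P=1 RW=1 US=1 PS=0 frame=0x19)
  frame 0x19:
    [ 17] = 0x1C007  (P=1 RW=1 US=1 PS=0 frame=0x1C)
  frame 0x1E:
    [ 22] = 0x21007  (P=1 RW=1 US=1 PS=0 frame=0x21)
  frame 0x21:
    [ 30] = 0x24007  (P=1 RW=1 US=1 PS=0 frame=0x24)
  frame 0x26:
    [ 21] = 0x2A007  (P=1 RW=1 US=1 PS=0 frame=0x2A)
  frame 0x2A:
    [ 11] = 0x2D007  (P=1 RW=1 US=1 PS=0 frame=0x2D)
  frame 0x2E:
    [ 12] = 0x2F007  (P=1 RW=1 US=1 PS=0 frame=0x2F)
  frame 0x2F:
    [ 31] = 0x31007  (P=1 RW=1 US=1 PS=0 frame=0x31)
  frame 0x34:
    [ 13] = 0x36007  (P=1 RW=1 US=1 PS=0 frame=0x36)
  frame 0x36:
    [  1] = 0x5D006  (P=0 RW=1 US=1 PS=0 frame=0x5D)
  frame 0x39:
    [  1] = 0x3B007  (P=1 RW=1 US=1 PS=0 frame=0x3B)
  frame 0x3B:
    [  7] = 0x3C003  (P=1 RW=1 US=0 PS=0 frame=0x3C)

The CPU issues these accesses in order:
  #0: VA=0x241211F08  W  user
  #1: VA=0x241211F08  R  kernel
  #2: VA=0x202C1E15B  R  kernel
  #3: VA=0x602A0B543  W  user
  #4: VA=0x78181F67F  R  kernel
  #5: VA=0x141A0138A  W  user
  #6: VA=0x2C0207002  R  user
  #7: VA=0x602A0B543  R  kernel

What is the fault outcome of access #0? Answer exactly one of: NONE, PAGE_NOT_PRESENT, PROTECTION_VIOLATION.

Trace:
#0 VA=0x241211F08 (w,user):
  L0: frame=0x16 idx=9 entry=0x17007 [P=1 RW=1 US=1 PS=0]
  L1: frame=0x17 idx=9 entry=0x19007 [P=1 RW=1 US=1 PS=0]
  L2: frame=0x19 idx=17 entry=0x1C007 [P=1 RW=1 US=1 PS=0]
  ⇒ phys 0x1CF08  [3 reads]
#1 VA=0x241211F08 (r,kernel):
  TLB hit vpn=0x241211 → PA=0x1CF08
#2 VA=0x202C1E15B (r,kernel):
  L0: frame=0x16 idx=8 entry=0x1E007 [P=1 RW=1 US=1 PS=0]
  L1: frame=0x1E idx=22 entry=0x21007 [P=1 RW=1 US=1 PS=0]
  L2: frame=0x21 idx=30 entry=0x24007 [P=1 RW=1 US=1 PS=0]
  ⇒ phys 0x2415B  [3 reads]
#3 VA=0x602A0B543 (w,user):
  L0: frame=0x16 idx=24 entry=0x26007 [P=1 RW=1 US=1 PS=0]
  L1: frame=0x26 idx=21 entry=0x2A007 [P=1 RW=1 US=1 PS=0]
  L2: frame=0x2A idx=11 entry=0x2D007 [P=1 RW=1 US=1 PS=0]
  ⇒ phys 0x2D543  [3 reads]
#4 VA=0x78181F67F (r,kernel):
  L0: frame=0x16 idx=30 entry=0x2E007 [P=1 RW=1 US=1 PS=0]
  L1: frame=0x2E idx=12 entry=0x2F007 [P=1 RW=1 US=1 PS=0]
  L2: frame=0x2F idx=31 entry=0x31007 [P=1 RW=1 US=1 PS=0]
  ⇒ phys 0x3167F  [3 reads]
#5 VA=0x141A0138A (w,user):
  L0: frame=0x16 idx=5 entry=0x34007 [P=1 RW=1 US=1 PS=0]
  L1: frame=0x34 idx=13 entry=0x36007 [P=1 RW=1 US=1 PS=0]
  L2: frame=0x36 idx=1 entry=0x5D006 [P=0 RW=1 US=1 PS=0]
  ⇒ fault: PAGE_NOT_PRESENT  — 3 lookups
#6 VA=0x2C0207002 (r,user):
  L0: frame=0x16 idx=11 entry=0x39007 [P=1 RW=1 US=1 PS=0]
  L1: frame=0x39 idx=1 entry=0x3B007 [P=1 RW=1 US=1 PS=0]
  L2: frame=0x3B idx=7 entry=0x3C003 [P=1 RW=1 US=0 PS=0]
  ⇒ fault: PROTECTION_VIOLATION  — 3 lookups
#7 VA=0x602A0B543 (r,kernel):
  TLB hit vpn=0x602A0B → PA=0x2D543

Access #0 fault: NONE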